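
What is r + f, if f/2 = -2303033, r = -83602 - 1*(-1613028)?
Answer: -3076640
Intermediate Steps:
r = 1529426 (r = -83602 + 1613028 = 1529426)
f = -4606066 (f = 2*(-2303033) = -4606066)
r + f = 1529426 - 4606066 = -3076640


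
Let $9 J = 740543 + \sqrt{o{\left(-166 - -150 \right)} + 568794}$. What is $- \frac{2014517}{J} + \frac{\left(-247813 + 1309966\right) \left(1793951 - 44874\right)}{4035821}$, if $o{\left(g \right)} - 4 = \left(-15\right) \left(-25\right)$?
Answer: $\frac{339587555454394676480199}{737752606555293332} + \frac{6043551 \sqrt{569173}}{182801121892} \approx 4.603 \cdot 10^{5}$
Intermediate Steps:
$o{\left(g \right)} = 379$ ($o{\left(g \right)} = 4 - -375 = 4 + 375 = 379$)
$J = \frac{740543}{9} + \frac{\sqrt{569173}}{9}$ ($J = \frac{740543 + \sqrt{379 + 568794}}{9} = \frac{740543 + \sqrt{569173}}{9} = \frac{740543}{9} + \frac{\sqrt{569173}}{9} \approx 82366.0$)
$- \frac{2014517}{J} + \frac{\left(-247813 + 1309966\right) \left(1793951 - 44874\right)}{4035821} = - \frac{2014517}{\frac{740543}{9} + \frac{\sqrt{569173}}{9}} + \frac{\left(-247813 + 1309966\right) \left(1793951 - 44874\right)}{4035821} = - \frac{2014517}{\frac{740543}{9} + \frac{\sqrt{569173}}{9}} + 1062153 \cdot 1749077 \cdot \frac{1}{4035821} = - \frac{2014517}{\frac{740543}{9} + \frac{\sqrt{569173}}{9}} + 1857787382781 \cdot \frac{1}{4035821} = - \frac{2014517}{\frac{740543}{9} + \frac{\sqrt{569173}}{9}} + \frac{1857787382781}{4035821} = \frac{1857787382781}{4035821} - \frac{2014517}{\frac{740543}{9} + \frac{\sqrt{569173}}{9}}$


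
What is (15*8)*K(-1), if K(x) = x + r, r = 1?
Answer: 0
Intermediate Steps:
K(x) = 1 + x (K(x) = x + 1 = 1 + x)
(15*8)*K(-1) = (15*8)*(1 - 1) = 120*0 = 0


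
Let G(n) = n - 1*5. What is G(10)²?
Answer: 25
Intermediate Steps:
G(n) = -5 + n (G(n) = n - 5 = -5 + n)
G(10)² = (-5 + 10)² = 5² = 25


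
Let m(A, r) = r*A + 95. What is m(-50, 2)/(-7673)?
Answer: 5/7673 ≈ 0.00065164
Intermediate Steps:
m(A, r) = 95 + A*r (m(A, r) = A*r + 95 = 95 + A*r)
m(-50, 2)/(-7673) = (95 - 50*2)/(-7673) = (95 - 100)*(-1/7673) = -5*(-1/7673) = 5/7673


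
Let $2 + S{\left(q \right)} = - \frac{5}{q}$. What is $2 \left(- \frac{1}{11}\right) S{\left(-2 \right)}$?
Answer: $- \frac{1}{11} \approx -0.090909$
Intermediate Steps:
$S{\left(q \right)} = -2 - \frac{5}{q}$
$2 \left(- \frac{1}{11}\right) S{\left(-2 \right)} = 2 \left(- \frac{1}{11}\right) \left(-2 - \frac{5}{-2}\right) = 2 \left(\left(-1\right) \frac{1}{11}\right) \left(-2 - - \frac{5}{2}\right) = 2 \left(- \frac{1}{11}\right) \left(-2 + \frac{5}{2}\right) = \left(- \frac{2}{11}\right) \frac{1}{2} = - \frac{1}{11}$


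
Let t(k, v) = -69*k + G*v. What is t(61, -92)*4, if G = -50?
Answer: 1564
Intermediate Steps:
t(k, v) = -69*k - 50*v
t(61, -92)*4 = (-69*61 - 50*(-92))*4 = (-4209 + 4600)*4 = 391*4 = 1564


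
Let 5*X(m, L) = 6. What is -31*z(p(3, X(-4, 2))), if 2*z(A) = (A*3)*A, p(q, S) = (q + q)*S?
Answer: -60264/25 ≈ -2410.6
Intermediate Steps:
X(m, L) = 6/5 (X(m, L) = (⅕)*6 = 6/5)
p(q, S) = 2*S*q (p(q, S) = (2*q)*S = 2*S*q)
z(A) = 3*A²/2 (z(A) = ((A*3)*A)/2 = ((3*A)*A)/2 = (3*A²)/2 = 3*A²/2)
-31*z(p(3, X(-4, 2))) = -93*(2*(6/5)*3)²/2 = -93*(36/5)²/2 = -93*1296/(2*25) = -31*1944/25 = -60264/25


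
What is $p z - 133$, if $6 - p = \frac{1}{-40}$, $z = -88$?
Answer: $- \frac{3316}{5} \approx -663.2$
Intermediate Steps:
$p = \frac{241}{40}$ ($p = 6 - \frac{1}{-40} = 6 - - \frac{1}{40} = 6 + \frac{1}{40} = \frac{241}{40} \approx 6.025$)
$p z - 133 = \frac{241}{40} \left(-88\right) - 133 = - \frac{2651}{5} - 133 = - \frac{3316}{5}$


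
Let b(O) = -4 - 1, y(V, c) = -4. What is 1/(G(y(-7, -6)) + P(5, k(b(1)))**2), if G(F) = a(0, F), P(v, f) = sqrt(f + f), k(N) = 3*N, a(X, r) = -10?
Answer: -1/40 ≈ -0.025000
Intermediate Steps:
b(O) = -5
P(v, f) = sqrt(2)*sqrt(f) (P(v, f) = sqrt(2*f) = sqrt(2)*sqrt(f))
G(F) = -10
1/(G(y(-7, -6)) + P(5, k(b(1)))**2) = 1/(-10 + (sqrt(2)*sqrt(3*(-5)))**2) = 1/(-10 + (sqrt(2)*sqrt(-15))**2) = 1/(-10 + (sqrt(2)*(I*sqrt(15)))**2) = 1/(-10 + (I*sqrt(30))**2) = 1/(-10 - 30) = 1/(-40) = -1/40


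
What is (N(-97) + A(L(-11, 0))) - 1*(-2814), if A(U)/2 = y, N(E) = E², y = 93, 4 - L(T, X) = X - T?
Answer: 12409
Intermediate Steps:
L(T, X) = 4 + T - X (L(T, X) = 4 - (X - T) = 4 + (T - X) = 4 + T - X)
A(U) = 186 (A(U) = 2*93 = 186)
(N(-97) + A(L(-11, 0))) - 1*(-2814) = ((-97)² + 186) - 1*(-2814) = (9409 + 186) + 2814 = 9595 + 2814 = 12409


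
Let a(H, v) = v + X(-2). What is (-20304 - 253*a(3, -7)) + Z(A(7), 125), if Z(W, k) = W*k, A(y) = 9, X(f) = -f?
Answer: -17914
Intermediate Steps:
a(H, v) = 2 + v (a(H, v) = v - 1*(-2) = v + 2 = 2 + v)
(-20304 - 253*a(3, -7)) + Z(A(7), 125) = (-20304 - 253*(2 - 7)) + 9*125 = (-20304 - 253*(-5)) + 1125 = (-20304 + 1265) + 1125 = -19039 + 1125 = -17914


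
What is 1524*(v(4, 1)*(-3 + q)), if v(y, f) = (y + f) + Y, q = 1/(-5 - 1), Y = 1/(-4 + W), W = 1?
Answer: -67564/3 ≈ -22521.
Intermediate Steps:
Y = -1/3 (Y = 1/(-4 + 1) = 1/(-3) = -1/3 ≈ -0.33333)
q = -1/6 (q = 1/(-6) = -1/6 ≈ -0.16667)
v(y, f) = -1/3 + f + y (v(y, f) = (y + f) - 1/3 = (f + y) - 1/3 = -1/3 + f + y)
1524*(v(4, 1)*(-3 + q)) = 1524*((-1/3 + 1 + 4)*(-3 - 1/6)) = 1524*((14/3)*(-19/6)) = 1524*(-133/9) = -67564/3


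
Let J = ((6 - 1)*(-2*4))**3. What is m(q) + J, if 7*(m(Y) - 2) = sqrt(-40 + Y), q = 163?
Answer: -63998 + sqrt(123)/7 ≈ -63996.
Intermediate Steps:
m(Y) = 2 + sqrt(-40 + Y)/7
J = -64000 (J = (5*(-8))**3 = (-40)**3 = -64000)
m(q) + J = (2 + sqrt(-40 + 163)/7) - 64000 = (2 + sqrt(123)/7) - 64000 = -63998 + sqrt(123)/7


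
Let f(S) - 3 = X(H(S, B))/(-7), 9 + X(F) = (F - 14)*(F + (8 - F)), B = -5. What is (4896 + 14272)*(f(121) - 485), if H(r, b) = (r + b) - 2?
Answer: -11404960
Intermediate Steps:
H(r, b) = -2 + b + r (H(r, b) = (b + r) - 2 = -2 + b + r)
X(F) = -121 + 8*F (X(F) = -9 + (F - 14)*(F + (8 - F)) = -9 + (-14 + F)*8 = -9 + (-112 + 8*F) = -121 + 8*F)
f(S) = 198/7 - 8*S/7 (f(S) = 3 + (-121 + 8*(-2 - 5 + S))/(-7) = 3 + (-121 + 8*(-7 + S))*(-⅐) = 3 + (-121 + (-56 + 8*S))*(-⅐) = 3 + (-177 + 8*S)*(-⅐) = 3 + (177/7 - 8*S/7) = 198/7 - 8*S/7)
(4896 + 14272)*(f(121) - 485) = (4896 + 14272)*((198/7 - 8/7*121) - 485) = 19168*((198/7 - 968/7) - 485) = 19168*(-110 - 485) = 19168*(-595) = -11404960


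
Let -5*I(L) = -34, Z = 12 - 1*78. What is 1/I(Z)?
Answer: 5/34 ≈ 0.14706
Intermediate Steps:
Z = -66 (Z = 12 - 78 = -66)
I(L) = 34/5 (I(L) = -⅕*(-34) = 34/5)
1/I(Z) = 1/(34/5) = 5/34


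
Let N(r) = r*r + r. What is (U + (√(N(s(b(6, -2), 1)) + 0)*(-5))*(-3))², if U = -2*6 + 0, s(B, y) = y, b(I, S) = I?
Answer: 594 - 360*√2 ≈ 84.883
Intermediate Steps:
U = -12 (U = -12 + 0 = -12)
N(r) = r + r² (N(r) = r² + r = r + r²)
(U + (√(N(s(b(6, -2), 1)) + 0)*(-5))*(-3))² = (-12 + (√(1*(1 + 1) + 0)*(-5))*(-3))² = (-12 + (√(1*2 + 0)*(-5))*(-3))² = (-12 + (√(2 + 0)*(-5))*(-3))² = (-12 + (√2*(-5))*(-3))² = (-12 - 5*√2*(-3))² = (-12 + 15*√2)²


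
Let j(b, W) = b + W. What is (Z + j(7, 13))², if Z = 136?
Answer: 24336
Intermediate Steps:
j(b, W) = W + b
(Z + j(7, 13))² = (136 + (13 + 7))² = (136 + 20)² = 156² = 24336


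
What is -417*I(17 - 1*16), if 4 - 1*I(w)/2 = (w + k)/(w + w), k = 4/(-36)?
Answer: -8896/3 ≈ -2965.3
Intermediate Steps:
k = -⅑ (k = 4*(-1/36) = -⅑ ≈ -0.11111)
I(w) = 8 - (-⅑ + w)/w (I(w) = 8 - 2*(w - ⅑)/(w + w) = 8 - 2*(-⅑ + w)/(2*w) = 8 - 2*(-⅑ + w)*1/(2*w) = 8 - (-⅑ + w)/w)
-417*I(17 - 1*16) = -417*(7 + 1/(9*(17 - 1*16))) = -417*(7 + 1/(9*(17 - 16))) = -417*(7 + (⅑)/1) = -417*(7 + (⅑)*1) = -417*(7 + ⅑) = -417*64/9 = -8896/3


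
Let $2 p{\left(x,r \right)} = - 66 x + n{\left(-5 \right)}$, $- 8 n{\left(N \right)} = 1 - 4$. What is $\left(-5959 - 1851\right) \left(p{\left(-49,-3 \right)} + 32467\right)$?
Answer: $- \frac{2129580035}{8} \approx -2.662 \cdot 10^{8}$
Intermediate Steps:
$n{\left(N \right)} = \frac{3}{8}$ ($n{\left(N \right)} = - \frac{1 - 4}{8} = \left(- \frac{1}{8}\right) \left(-3\right) = \frac{3}{8}$)
$p{\left(x,r \right)} = \frac{3}{16} - 33 x$ ($p{\left(x,r \right)} = \frac{- 66 x + \frac{3}{8}}{2} = \frac{\frac{3}{8} - 66 x}{2} = \frac{3}{16} - 33 x$)
$\left(-5959 - 1851\right) \left(p{\left(-49,-3 \right)} + 32467\right) = \left(-5959 - 1851\right) \left(\left(\frac{3}{16} - -1617\right) + 32467\right) = - 7810 \left(\left(\frac{3}{16} + 1617\right) + 32467\right) = - 7810 \left(\frac{25875}{16} + 32467\right) = \left(-7810\right) \frac{545347}{16} = - \frac{2129580035}{8}$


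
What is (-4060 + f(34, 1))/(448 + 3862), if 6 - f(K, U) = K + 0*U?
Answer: -2044/2155 ≈ -0.94849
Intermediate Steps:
f(K, U) = 6 - K (f(K, U) = 6 - (K + 0*U) = 6 - (K + 0) = 6 - K)
(-4060 + f(34, 1))/(448 + 3862) = (-4060 + (6 - 1*34))/(448 + 3862) = (-4060 + (6 - 34))/4310 = (-4060 - 28)*(1/4310) = -4088*1/4310 = -2044/2155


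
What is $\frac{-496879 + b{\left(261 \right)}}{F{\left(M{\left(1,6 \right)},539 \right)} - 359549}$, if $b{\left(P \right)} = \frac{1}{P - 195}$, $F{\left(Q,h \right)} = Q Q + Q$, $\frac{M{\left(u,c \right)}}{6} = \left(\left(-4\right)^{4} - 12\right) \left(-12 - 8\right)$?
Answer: $- \frac{32794013}{56557351686} \approx -0.00057984$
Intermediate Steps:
$M{\left(u,c \right)} = -29280$ ($M{\left(u,c \right)} = 6 \left(\left(-4\right)^{4} - 12\right) \left(-12 - 8\right) = 6 \left(256 - 12\right) \left(-20\right) = 6 \cdot 244 \left(-20\right) = 6 \left(-4880\right) = -29280$)
$F{\left(Q,h \right)} = Q + Q^{2}$ ($F{\left(Q,h \right)} = Q^{2} + Q = Q + Q^{2}$)
$b{\left(P \right)} = \frac{1}{-195 + P}$
$\frac{-496879 + b{\left(261 \right)}}{F{\left(M{\left(1,6 \right)},539 \right)} - 359549} = \frac{-496879 + \frac{1}{-195 + 261}}{- 29280 \left(1 - 29280\right) - 359549} = \frac{-496879 + \frac{1}{66}}{\left(-29280\right) \left(-29279\right) - 359549} = \frac{-496879 + \frac{1}{66}}{857289120 - 359549} = - \frac{32794013}{66 \cdot 856929571} = \left(- \frac{32794013}{66}\right) \frac{1}{856929571} = - \frac{32794013}{56557351686}$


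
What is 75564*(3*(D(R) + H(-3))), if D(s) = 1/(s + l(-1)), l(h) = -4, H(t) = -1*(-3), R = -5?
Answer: 654888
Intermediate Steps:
H(t) = 3
D(s) = 1/(-4 + s) (D(s) = 1/(s - 4) = 1/(-4 + s))
75564*(3*(D(R) + H(-3))) = 75564*(3*(1/(-4 - 5) + 3)) = 75564*(3*(1/(-9) + 3)) = 75564*(3*(-⅑ + 3)) = 75564*(3*(26/9)) = 75564*(26/3) = 654888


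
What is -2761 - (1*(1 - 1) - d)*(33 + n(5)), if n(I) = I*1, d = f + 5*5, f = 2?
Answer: -1735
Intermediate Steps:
d = 27 (d = 2 + 5*5 = 2 + 25 = 27)
n(I) = I
-2761 - (1*(1 - 1) - d)*(33 + n(5)) = -2761 - (1*(1 - 1) - 1*27)*(33 + 5) = -2761 - (1*0 - 27)*38 = -2761 - (0 - 27)*38 = -2761 - (-27)*38 = -2761 - 1*(-1026) = -2761 + 1026 = -1735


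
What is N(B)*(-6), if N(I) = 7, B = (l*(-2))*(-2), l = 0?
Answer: -42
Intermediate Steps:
B = 0 (B = (0*(-2))*(-2) = 0*(-2) = 0)
N(B)*(-6) = 7*(-6) = -42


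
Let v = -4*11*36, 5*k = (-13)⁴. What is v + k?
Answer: 20641/5 ≈ 4128.2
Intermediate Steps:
k = 28561/5 (k = (⅕)*(-13)⁴ = (⅕)*28561 = 28561/5 ≈ 5712.2)
v = -1584 (v = -44*36 = -1584)
v + k = -1584 + 28561/5 = 20641/5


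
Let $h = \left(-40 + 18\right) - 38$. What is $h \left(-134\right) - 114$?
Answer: $7926$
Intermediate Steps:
$h = -60$ ($h = -22 - 38 = -60$)
$h \left(-134\right) - 114 = \left(-60\right) \left(-134\right) - 114 = 8040 - 114 = 7926$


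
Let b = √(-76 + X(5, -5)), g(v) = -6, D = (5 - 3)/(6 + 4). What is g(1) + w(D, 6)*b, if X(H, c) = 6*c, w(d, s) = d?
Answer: -6 + I*√106/5 ≈ -6.0 + 2.0591*I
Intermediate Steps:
D = ⅕ (D = 2/10 = 2*(⅒) = ⅕ ≈ 0.20000)
b = I*√106 (b = √(-76 + 6*(-5)) = √(-76 - 30) = √(-106) = I*√106 ≈ 10.296*I)
g(1) + w(D, 6)*b = -6 + (I*√106)/5 = -6 + I*√106/5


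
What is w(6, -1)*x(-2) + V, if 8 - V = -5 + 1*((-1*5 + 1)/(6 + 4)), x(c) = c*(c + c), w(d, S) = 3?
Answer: 187/5 ≈ 37.400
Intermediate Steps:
x(c) = 2*c² (x(c) = c*(2*c) = 2*c²)
V = 67/5 (V = 8 - (-5 + 1*((-1*5 + 1)/(6 + 4))) = 8 - (-5 + 1*((-5 + 1)/10)) = 8 - (-5 + 1*(-4*⅒)) = 8 - (-5 + 1*(-⅖)) = 8 - (-5 - ⅖) = 8 - 1*(-27/5) = 8 + 27/5 = 67/5 ≈ 13.400)
w(6, -1)*x(-2) + V = 3*(2*(-2)²) + 67/5 = 3*(2*4) + 67/5 = 3*8 + 67/5 = 24 + 67/5 = 187/5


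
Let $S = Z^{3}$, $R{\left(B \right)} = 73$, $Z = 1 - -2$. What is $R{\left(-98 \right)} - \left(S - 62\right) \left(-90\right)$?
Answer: $-3077$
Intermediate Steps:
$Z = 3$ ($Z = 1 + 2 = 3$)
$S = 27$ ($S = 3^{3} = 27$)
$R{\left(-98 \right)} - \left(S - 62\right) \left(-90\right) = 73 - \left(27 - 62\right) \left(-90\right) = 73 - \left(-35\right) \left(-90\right) = 73 - 3150 = -3077$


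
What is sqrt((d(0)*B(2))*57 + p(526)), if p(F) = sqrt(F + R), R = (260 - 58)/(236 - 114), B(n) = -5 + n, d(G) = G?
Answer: 61**(3/4)*32187**(1/4)/61 ≈ 4.7928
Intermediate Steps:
R = 101/61 (R = 202/122 = 202*(1/122) = 101/61 ≈ 1.6557)
p(F) = sqrt(101/61 + F) (p(F) = sqrt(F + 101/61) = sqrt(101/61 + F))
sqrt((d(0)*B(2))*57 + p(526)) = sqrt((0*(-5 + 2))*57 + sqrt(6161 + 3721*526)/61) = sqrt((0*(-3))*57 + sqrt(6161 + 1957246)/61) = sqrt(0*57 + sqrt(1963407)/61) = sqrt(0 + sqrt(1963407)/61) = sqrt(sqrt(1963407)/61) = 61**(3/4)*32187**(1/4)/61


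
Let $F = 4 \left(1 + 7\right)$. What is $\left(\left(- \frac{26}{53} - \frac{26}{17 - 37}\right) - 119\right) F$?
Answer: $- \frac{1002256}{265} \approx -3782.1$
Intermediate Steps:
$F = 32$ ($F = 4 \cdot 8 = 32$)
$\left(\left(- \frac{26}{53} - \frac{26}{17 - 37}\right) - 119\right) F = \left(\left(- \frac{26}{53} - \frac{26}{17 - 37}\right) - 119\right) 32 = \left(\left(\left(-26\right) \frac{1}{53} - \frac{26}{-20}\right) - 119\right) 32 = \left(\left(- \frac{26}{53} - - \frac{13}{10}\right) - 119\right) 32 = \left(\left(- \frac{26}{53} + \frac{13}{10}\right) - 119\right) 32 = \left(\frac{429}{530} - 119\right) 32 = \left(- \frac{62641}{530}\right) 32 = - \frac{1002256}{265}$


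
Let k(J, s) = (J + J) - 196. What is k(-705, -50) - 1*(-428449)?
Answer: 426843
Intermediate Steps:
k(J, s) = -196 + 2*J (k(J, s) = 2*J - 196 = -196 + 2*J)
k(-705, -50) - 1*(-428449) = (-196 + 2*(-705)) - 1*(-428449) = (-196 - 1410) + 428449 = -1606 + 428449 = 426843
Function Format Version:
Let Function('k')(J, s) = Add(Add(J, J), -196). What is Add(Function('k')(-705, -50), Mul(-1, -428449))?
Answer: 426843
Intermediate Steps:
Function('k')(J, s) = Add(-196, Mul(2, J)) (Function('k')(J, s) = Add(Mul(2, J), -196) = Add(-196, Mul(2, J)))
Add(Function('k')(-705, -50), Mul(-1, -428449)) = Add(Add(-196, Mul(2, -705)), Mul(-1, -428449)) = Add(Add(-196, -1410), 428449) = Add(-1606, 428449) = 426843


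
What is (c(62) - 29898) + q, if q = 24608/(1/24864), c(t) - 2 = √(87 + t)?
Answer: 611823416 + √149 ≈ 6.1182e+8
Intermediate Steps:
c(t) = 2 + √(87 + t)
q = 611853312 (q = 24608/(1/24864) = 24608*24864 = 611853312)
(c(62) - 29898) + q = ((2 + √(87 + 62)) - 29898) + 611853312 = ((2 + √149) - 29898) + 611853312 = (-29896 + √149) + 611853312 = 611823416 + √149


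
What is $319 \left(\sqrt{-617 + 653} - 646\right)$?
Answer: $-204160$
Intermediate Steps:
$319 \left(\sqrt{-617 + 653} - 646\right) = 319 \left(\sqrt{36} - 646\right) = 319 \left(6 - 646\right) = 319 \left(-640\right) = -204160$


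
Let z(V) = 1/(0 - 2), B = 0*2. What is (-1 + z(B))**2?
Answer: 9/4 ≈ 2.2500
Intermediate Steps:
B = 0
z(V) = -1/2 (z(V) = 1/(-2) = -1/2)
(-1 + z(B))**2 = (-1 - 1/2)**2 = (-3/2)**2 = 9/4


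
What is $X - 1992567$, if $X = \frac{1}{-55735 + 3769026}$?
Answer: $- \frac{7398981107996}{3713291} \approx -1.9926 \cdot 10^{6}$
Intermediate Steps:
$X = \frac{1}{3713291} \approx 2.693 \cdot 10^{-7}$
$X - 1992567 = \frac{1}{3713291} - 1992567 = - \frac{7398981107996}{3713291}$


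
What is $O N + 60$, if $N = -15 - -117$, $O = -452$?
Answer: $-46044$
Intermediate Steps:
$N = 102$ ($N = -15 + 117 = 102$)
$O N + 60 = \left(-452\right) 102 + 60 = -46104 + 60 = -46044$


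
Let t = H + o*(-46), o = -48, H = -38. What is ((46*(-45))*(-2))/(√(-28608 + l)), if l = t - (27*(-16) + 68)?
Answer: -2070*I*√26074/13037 ≈ -25.639*I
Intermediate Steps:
t = 2170 (t = -38 - 48*(-46) = -38 + 2208 = 2170)
l = 2534 (l = 2170 - (27*(-16) + 68) = 2170 - (-432 + 68) = 2170 - 1*(-364) = 2170 + 364 = 2534)
((46*(-45))*(-2))/(√(-28608 + l)) = ((46*(-45))*(-2))/(√(-28608 + 2534)) = (-2070*(-2))/(√(-26074)) = 4140/((I*√26074)) = 4140*(-I*√26074/26074) = -2070*I*√26074/13037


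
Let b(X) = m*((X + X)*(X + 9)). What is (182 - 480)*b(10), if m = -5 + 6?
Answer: -113240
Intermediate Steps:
m = 1
b(X) = 2*X*(9 + X) (b(X) = 1*((X + X)*(X + 9)) = 1*((2*X)*(9 + X)) = 1*(2*X*(9 + X)) = 2*X*(9 + X))
(182 - 480)*b(10) = (182 - 480)*(2*10*(9 + 10)) = -596*10*19 = -298*380 = -113240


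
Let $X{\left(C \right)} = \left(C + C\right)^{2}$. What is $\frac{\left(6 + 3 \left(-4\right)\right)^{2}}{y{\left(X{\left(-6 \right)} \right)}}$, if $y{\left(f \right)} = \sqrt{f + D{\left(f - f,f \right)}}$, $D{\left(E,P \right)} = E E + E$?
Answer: $3$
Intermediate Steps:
$X{\left(C \right)} = 4 C^{2}$ ($X{\left(C \right)} = \left(2 C\right)^{2} = 4 C^{2}$)
$D{\left(E,P \right)} = E + E^{2}$ ($D{\left(E,P \right)} = E^{2} + E = E + E^{2}$)
$y{\left(f \right)} = \sqrt{f}$ ($y{\left(f \right)} = \sqrt{f + \left(f - f\right) \left(1 + \left(f - f\right)\right)} = \sqrt{f + 0 \left(1 + 0\right)} = \sqrt{f + 0 \cdot 1} = \sqrt{f + 0} = \sqrt{f}$)
$\frac{\left(6 + 3 \left(-4\right)\right)^{2}}{y{\left(X{\left(-6 \right)} \right)}} = \frac{\left(6 + 3 \left(-4\right)\right)^{2}}{\sqrt{4 \left(-6\right)^{2}}} = \frac{\left(6 - 12\right)^{2}}{\sqrt{4 \cdot 36}} = \frac{\left(-6\right)^{2}}{\sqrt{144}} = \frac{36}{12} = 36 \cdot \frac{1}{12} = 3$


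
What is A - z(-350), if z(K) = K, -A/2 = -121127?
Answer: 242604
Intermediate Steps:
A = 242254 (A = -2*(-121127) = 242254)
A - z(-350) = 242254 - 1*(-350) = 242254 + 350 = 242604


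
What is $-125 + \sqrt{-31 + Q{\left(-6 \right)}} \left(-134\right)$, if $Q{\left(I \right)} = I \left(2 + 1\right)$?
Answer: $-125 - 938 i \approx -125.0 - 938.0 i$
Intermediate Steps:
$Q{\left(I \right)} = 3 I$ ($Q{\left(I \right)} = I 3 = 3 I$)
$-125 + \sqrt{-31 + Q{\left(-6 \right)}} \left(-134\right) = -125 + \sqrt{-31 + 3 \left(-6\right)} \left(-134\right) = -125 + \sqrt{-31 - 18} \left(-134\right) = -125 + \sqrt{-49} \left(-134\right) = -125 + 7 i \left(-134\right) = -125 - 938 i$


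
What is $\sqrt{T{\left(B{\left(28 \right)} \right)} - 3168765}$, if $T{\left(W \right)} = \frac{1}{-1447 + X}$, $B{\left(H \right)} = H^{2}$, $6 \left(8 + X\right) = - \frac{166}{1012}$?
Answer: $\frac{i \sqrt{61835214808596031953}}{4417463} \approx 1780.1 i$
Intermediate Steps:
$X = - \frac{24371}{3036}$ ($X = -8 + \frac{\left(-166\right) \frac{1}{1012}}{6} = -8 + \frac{1}{6} \left(- \frac{83}{506}\right) = -8 - \frac{83}{3036} = - \frac{24371}{3036} \approx -8.0273$)
$T{\left(W \right)} = - \frac{3036}{4417463}$ ($T{\left(W \right)} = \frac{1}{-1447 - \frac{24371}{3036}} = \frac{1}{- \frac{4417463}{3036}} = - \frac{3036}{4417463}$)
$\sqrt{T{\left(B{\left(28 \right)} \right)} - 3168765} = \sqrt{- \frac{3036}{4417463} - 3168765} = \sqrt{- \frac{13997902146231}{4417463}} = \frac{i \sqrt{61835214808596031953}}{4417463}$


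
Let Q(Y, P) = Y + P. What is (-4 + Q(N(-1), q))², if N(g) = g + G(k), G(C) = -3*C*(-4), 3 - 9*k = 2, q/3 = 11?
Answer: 7744/9 ≈ 860.44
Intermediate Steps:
q = 33 (q = 3*11 = 33)
k = ⅑ (k = ⅓ - ⅑*2 = ⅓ - 2/9 = ⅑ ≈ 0.11111)
G(C) = 12*C
N(g) = 4/3 + g (N(g) = g + 12*(⅑) = g + 4/3 = 4/3 + g)
Q(Y, P) = P + Y
(-4 + Q(N(-1), q))² = (-4 + (33 + (4/3 - 1)))² = (-4 + (33 + ⅓))² = (-4 + 100/3)² = (88/3)² = 7744/9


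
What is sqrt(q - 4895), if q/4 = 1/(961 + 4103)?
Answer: I*sqrt(7845489354)/1266 ≈ 69.964*I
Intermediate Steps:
q = 1/1266 (q = 4/(961 + 4103) = 4/5064 = 4*(1/5064) = 1/1266 ≈ 0.00078989)
sqrt(q - 4895) = sqrt(1/1266 - 4895) = sqrt(-6197069/1266) = I*sqrt(7845489354)/1266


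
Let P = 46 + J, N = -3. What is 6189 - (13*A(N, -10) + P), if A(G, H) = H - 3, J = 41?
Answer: 6271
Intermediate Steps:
A(G, H) = -3 + H
P = 87 (P = 46 + 41 = 87)
6189 - (13*A(N, -10) + P) = 6189 - (13*(-3 - 10) + 87) = 6189 - (13*(-13) + 87) = 6189 - (-169 + 87) = 6189 - 1*(-82) = 6189 + 82 = 6271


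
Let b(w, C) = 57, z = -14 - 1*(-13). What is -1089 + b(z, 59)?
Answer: -1032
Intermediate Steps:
z = -1 (z = -14 + 13 = -1)
-1089 + b(z, 59) = -1089 + 57 = -1032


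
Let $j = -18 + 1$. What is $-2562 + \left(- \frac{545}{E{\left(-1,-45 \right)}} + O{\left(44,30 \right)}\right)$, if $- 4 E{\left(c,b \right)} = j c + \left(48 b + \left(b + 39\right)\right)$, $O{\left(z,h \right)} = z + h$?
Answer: $- \frac{5348892}{2149} \approx -2489.0$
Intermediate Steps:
$O{\left(z,h \right)} = h + z$
$j = -17$
$E{\left(c,b \right)} = - \frac{39}{4} - \frac{49 b}{4} + \frac{17 c}{4}$ ($E{\left(c,b \right)} = - \frac{- 17 c + \left(48 b + \left(b + 39\right)\right)}{4} = - \frac{- 17 c + \left(48 b + \left(39 + b\right)\right)}{4} = - \frac{- 17 c + \left(39 + 49 b\right)}{4} = - \frac{39 - 17 c + 49 b}{4} = - \frac{39}{4} - \frac{49 b}{4} + \frac{17 c}{4}$)
$-2562 + \left(- \frac{545}{E{\left(-1,-45 \right)}} + O{\left(44,30 \right)}\right) = -2562 + \left(- \frac{545}{- \frac{39}{4} - - \frac{2205}{4} + \frac{17}{4} \left(-1\right)} + \left(30 + 44\right)\right) = -2562 + \left(- \frac{545}{- \frac{39}{4} + \frac{2205}{4} - \frac{17}{4}} + 74\right) = -2562 + \left(- \frac{545}{\frac{2149}{4}} + 74\right) = -2562 + \left(\left(-545\right) \frac{4}{2149} + 74\right) = -2562 + \left(- \frac{2180}{2149} + 74\right) = -2562 + \frac{156846}{2149} = - \frac{5348892}{2149}$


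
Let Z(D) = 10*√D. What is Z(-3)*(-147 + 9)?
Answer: -1380*I*√3 ≈ -2390.2*I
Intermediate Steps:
Z(-3)*(-147 + 9) = (10*√(-3))*(-147 + 9) = (10*(I*√3))*(-138) = (10*I*√3)*(-138) = -1380*I*√3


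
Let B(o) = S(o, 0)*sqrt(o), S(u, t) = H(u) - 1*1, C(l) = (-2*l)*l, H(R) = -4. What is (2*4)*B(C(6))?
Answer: -240*I*sqrt(2) ≈ -339.41*I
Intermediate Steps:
C(l) = -2*l**2
S(u, t) = -5 (S(u, t) = -4 - 1*1 = -4 - 1 = -5)
B(o) = -5*sqrt(o)
(2*4)*B(C(6)) = (2*4)*(-5*6*I*sqrt(2)) = 8*(-5*6*I*sqrt(2)) = 8*(-30*I*sqrt(2)) = -240*I*sqrt(2)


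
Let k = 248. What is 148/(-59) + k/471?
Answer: -55076/27789 ≈ -1.9819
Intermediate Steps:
148/(-59) + k/471 = 148/(-59) + 248/471 = 148*(-1/59) + 248*(1/471) = -148/59 + 248/471 = -55076/27789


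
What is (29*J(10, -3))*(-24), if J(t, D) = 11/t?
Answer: -3828/5 ≈ -765.60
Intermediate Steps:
(29*J(10, -3))*(-24) = (29*(11/10))*(-24) = (319/10)*(-24) = -3828/5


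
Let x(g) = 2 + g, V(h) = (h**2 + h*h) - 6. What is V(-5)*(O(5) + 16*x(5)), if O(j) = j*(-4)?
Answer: 4048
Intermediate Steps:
V(h) = -6 + 2*h**2 (V(h) = (h**2 + h**2) - 6 = 2*h**2 - 6 = -6 + 2*h**2)
O(j) = -4*j
V(-5)*(O(5) + 16*x(5)) = (-6 + 2*(-5)**2)*(-4*5 + 16*(2 + 5)) = (-6 + 2*25)*(-20 + 16*7) = (-6 + 50)*(-20 + 112) = 44*92 = 4048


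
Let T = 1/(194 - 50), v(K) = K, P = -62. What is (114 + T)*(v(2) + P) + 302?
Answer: -78461/12 ≈ -6538.4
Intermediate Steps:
T = 1/144 ≈ 0.0069444
(114 + T)*(v(2) + P) + 302 = (114 + 1/144)*(2 - 62) + 302 = (16417/144)*(-60) + 302 = -82085/12 + 302 = -78461/12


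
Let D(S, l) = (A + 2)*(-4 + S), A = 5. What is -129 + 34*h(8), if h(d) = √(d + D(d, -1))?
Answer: 75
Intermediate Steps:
D(S, l) = -28 + 7*S (D(S, l) = (5 + 2)*(-4 + S) = 7*(-4 + S) = -28 + 7*S)
h(d) = √(-28 + 8*d) (h(d) = √(d + (-28 + 7*d)) = √(-28 + 8*d))
-129 + 34*h(8) = -129 + 34*(2*√(-7 + 2*8)) = -129 + 34*(2*√(-7 + 16)) = -129 + 34*(2*√9) = -129 + 34*(2*3) = -129 + 34*6 = -129 + 204 = 75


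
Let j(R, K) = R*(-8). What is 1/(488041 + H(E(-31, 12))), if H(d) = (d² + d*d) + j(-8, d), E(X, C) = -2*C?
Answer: 1/489257 ≈ 2.0439e-6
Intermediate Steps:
j(R, K) = -8*R
H(d) = 64 + 2*d² (H(d) = (d² + d*d) - 8*(-8) = (d² + d²) + 64 = 2*d² + 64 = 64 + 2*d²)
1/(488041 + H(E(-31, 12))) = 1/(488041 + (64 + 2*(-2*12)²)) = 1/(488041 + (64 + 2*(-24)²)) = 1/(488041 + (64 + 2*576)) = 1/(488041 + (64 + 1152)) = 1/(488041 + 1216) = 1/489257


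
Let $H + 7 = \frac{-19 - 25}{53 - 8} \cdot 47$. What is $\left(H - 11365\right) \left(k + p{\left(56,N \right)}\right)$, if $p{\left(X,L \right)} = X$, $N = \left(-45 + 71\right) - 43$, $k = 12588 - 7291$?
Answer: $- \frac{2750414224}{45} \approx -6.112 \cdot 10^{7}$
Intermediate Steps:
$k = 5297$ ($k = 12588 - 7291 = 5297$)
$N = -17$ ($N = 26 - 43 = -17$)
$H = - \frac{2383}{45}$ ($H = -7 + \frac{-19 - 25}{53 - 8} \cdot 47 = -7 + - \frac{44}{45} \cdot 47 = -7 + \left(-44\right) \frac{1}{45} \cdot 47 = -7 - \frac{2068}{45} = - \frac{2383}{45} \approx -52.956$)
$\left(H - 11365\right) \left(k + p{\left(56,N \right)}\right) = \left(- \frac{2383}{45} - 11365\right) \left(5297 + 56\right) = \left(- \frac{513808}{45}\right) 5353 = - \frac{2750414224}{45}$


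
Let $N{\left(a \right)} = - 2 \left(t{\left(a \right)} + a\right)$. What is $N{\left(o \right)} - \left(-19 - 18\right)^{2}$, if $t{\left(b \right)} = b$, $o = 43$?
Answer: $-1541$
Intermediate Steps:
$N{\left(a \right)} = - 4 a$ ($N{\left(a \right)} = - 2 \left(a + a\right) = - 2 \cdot 2 a = - 4 a$)
$N{\left(o \right)} - \left(-19 - 18\right)^{2} = \left(-4\right) 43 - \left(-19 - 18\right)^{2} = -172 - \left(-37\right)^{2} = -172 - 1369 = -1541$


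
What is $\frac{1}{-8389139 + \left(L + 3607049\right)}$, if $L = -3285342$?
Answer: $- \frac{1}{8067432} \approx -1.2396 \cdot 10^{-7}$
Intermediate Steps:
$\frac{1}{-8389139 + \left(L + 3607049\right)} = \frac{1}{-8389139 + \left(-3285342 + 3607049\right)} = \frac{1}{-8389139 + 321707} = \frac{1}{-8067432} = - \frac{1}{8067432}$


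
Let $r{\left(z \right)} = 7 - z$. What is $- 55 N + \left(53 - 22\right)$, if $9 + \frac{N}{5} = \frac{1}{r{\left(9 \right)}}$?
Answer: $\frac{5287}{2} \approx 2643.5$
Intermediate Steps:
$N = - \frac{95}{2}$ ($N = -45 + \frac{5}{7 - 9} = -45 + \frac{5}{-2} = -45 + 5 \left(- \frac{1}{2}\right) = -45 - \frac{5}{2} = - \frac{95}{2} \approx -47.5$)
$- 55 N + \left(53 - 22\right) = \left(-55\right) \left(- \frac{95}{2}\right) + \left(53 - 22\right) = \frac{5225}{2} + 31 = \frac{5287}{2}$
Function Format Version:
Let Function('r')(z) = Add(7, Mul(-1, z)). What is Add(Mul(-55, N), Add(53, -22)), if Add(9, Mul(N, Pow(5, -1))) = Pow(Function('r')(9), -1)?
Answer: Rational(5287, 2) ≈ 2643.5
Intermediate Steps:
N = Rational(-95, 2) (N = Add(-45, Mul(5, Pow(Add(7, Mul(-1, 9)), -1))) = Add(-45, Mul(5, Pow(Add(7, -9), -1))) = Add(-45, Mul(5, Pow(-2, -1))) = Add(-45, Mul(5, Rational(-1, 2))) = Add(-45, Rational(-5, 2)) = Rational(-95, 2) ≈ -47.500)
Add(Mul(-55, N), Add(53, -22)) = Add(Mul(-55, Rational(-95, 2)), Add(53, -22)) = Add(Rational(5225, 2), 31) = Rational(5287, 2)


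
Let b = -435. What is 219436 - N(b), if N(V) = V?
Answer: 219871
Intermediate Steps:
219436 - N(b) = 219436 - 1*(-435) = 219436 + 435 = 219871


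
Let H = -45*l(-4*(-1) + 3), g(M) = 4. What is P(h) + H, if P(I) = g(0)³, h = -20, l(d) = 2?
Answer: -26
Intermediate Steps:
P(I) = 64 (P(I) = 4³ = 64)
H = -90 (H = -45*2 = -90)
P(h) + H = 64 - 90 = -26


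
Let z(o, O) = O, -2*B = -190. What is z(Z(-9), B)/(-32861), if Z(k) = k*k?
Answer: -95/32861 ≈ -0.0028910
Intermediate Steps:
B = 95 (B = -1/2*(-190) = 95)
Z(k) = k**2
z(Z(-9), B)/(-32861) = 95/(-32861) = 95*(-1/32861) = -95/32861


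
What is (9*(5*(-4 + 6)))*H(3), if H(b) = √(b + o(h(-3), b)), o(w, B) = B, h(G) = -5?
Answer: 90*√6 ≈ 220.45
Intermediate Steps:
H(b) = √2*√b (H(b) = √(b + b) = √(2*b) = √2*√b)
(9*(5*(-4 + 6)))*H(3) = (9*(5*(-4 + 6)))*(√2*√3) = (9*(5*2))*√6 = (9*10)*√6 = 90*√6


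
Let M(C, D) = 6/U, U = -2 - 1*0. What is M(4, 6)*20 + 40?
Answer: -20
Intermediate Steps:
U = -2 (U = -2 + 0 = -2)
M(C, D) = -3 (M(C, D) = 6/(-2) = 6*(-1/2) = -3)
M(4, 6)*20 + 40 = -3*20 + 40 = -60 + 40 = -20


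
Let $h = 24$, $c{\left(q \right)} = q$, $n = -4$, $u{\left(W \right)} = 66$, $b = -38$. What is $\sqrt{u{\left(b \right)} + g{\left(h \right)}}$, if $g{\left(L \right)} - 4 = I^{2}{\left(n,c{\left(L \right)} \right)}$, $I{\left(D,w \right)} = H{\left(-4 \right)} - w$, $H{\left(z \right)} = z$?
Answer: $\sqrt{854} \approx 29.223$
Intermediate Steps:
$I{\left(D,w \right)} = -4 - w$
$g{\left(L \right)} = 4 + \left(-4 - L\right)^{2}$
$\sqrt{u{\left(b \right)} + g{\left(h \right)}} = \sqrt{66 + \left(4 + \left(4 + 24\right)^{2}\right)} = \sqrt{66 + \left(4 + 28^{2}\right)} = \sqrt{66 + \left(4 + 784\right)} = \sqrt{66 + 788} = \sqrt{854}$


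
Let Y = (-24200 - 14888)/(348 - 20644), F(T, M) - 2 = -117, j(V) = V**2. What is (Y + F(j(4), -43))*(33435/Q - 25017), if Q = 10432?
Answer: 1740853912347/615488 ≈ 2.8284e+6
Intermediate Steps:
F(T, M) = -115 (F(T, M) = 2 - 117 = -115)
Y = 4886/2537 (Y = -39088/(-20296) = -39088*(-1/20296) = 4886/2537 ≈ 1.9259)
(Y + F(j(4), -43))*(33435/Q - 25017) = (4886/2537 - 115)*(33435/10432 - 25017) = -286869*(33435*(1/10432) - 25017)/2537 = -286869*(33435/10432 - 25017)/2537 = -286869/2537*(-260943909/10432) = 1740853912347/615488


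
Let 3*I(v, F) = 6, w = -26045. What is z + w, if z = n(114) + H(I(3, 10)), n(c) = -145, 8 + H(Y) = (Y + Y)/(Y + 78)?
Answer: -523959/20 ≈ -26198.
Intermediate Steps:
I(v, F) = 2 (I(v, F) = (1/3)*6 = 2)
H(Y) = -8 + 2*Y/(78 + Y) (H(Y) = -8 + (Y + Y)/(Y + 78) = -8 + (2*Y)/(78 + Y) = -8 + 2*Y/(78 + Y))
z = -3059/20 (z = -145 + 6*(-104 - 1*2)/(78 + 2) = -145 + 6*(-104 - 2)/80 = -145 + 6*(1/80)*(-106) = -145 - 159/20 = -3059/20 ≈ -152.95)
z + w = -3059/20 - 26045 = -523959/20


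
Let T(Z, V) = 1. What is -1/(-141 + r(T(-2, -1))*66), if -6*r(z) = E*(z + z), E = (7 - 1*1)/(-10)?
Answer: 5/639 ≈ 0.0078247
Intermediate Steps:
E = -3/5 (E = (7 - 1)*(-1/10) = 6*(-1/10) = -3/5 ≈ -0.60000)
r(z) = z/5 (r(z) = -(-1)*(z + z)/10 = -(-1)*2*z/10 = -(-1)*z/5 = z/5)
-1/(-141 + r(T(-2, -1))*66) = -1/(-141 + ((1/5)*1)*66) = -1/(-141 + (1/5)*66) = -1/(-141 + 66/5) = -1/(-639/5) = -1*(-5/639) = 5/639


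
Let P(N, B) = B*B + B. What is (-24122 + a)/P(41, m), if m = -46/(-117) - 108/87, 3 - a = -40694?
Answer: -38163768435/296434 ≈ -1.2874e+5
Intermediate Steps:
a = 40697 (a = 3 - 1*(-40694) = 3 + 40694 = 40697)
m = -2878/3393 (m = -46*(-1/117) - 108*1/87 = 46/117 - 36/29 = -2878/3393 ≈ -0.84822)
P(N, B) = B + B² (P(N, B) = B² + B = B + B²)
(-24122 + a)/P(41, m) = (-24122 + 40697)/((-2878*(1 - 2878/3393)/3393)) = 16575/((-2878/3393*515/3393)) = 16575/(-1482170/11512449) = 16575*(-11512449/1482170) = -38163768435/296434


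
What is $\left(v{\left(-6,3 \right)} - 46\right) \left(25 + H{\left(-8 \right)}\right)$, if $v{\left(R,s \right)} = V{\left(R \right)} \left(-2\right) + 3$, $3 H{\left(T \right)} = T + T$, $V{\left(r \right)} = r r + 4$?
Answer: $-2419$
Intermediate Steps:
$V{\left(r \right)} = 4 + r^{2}$ ($V{\left(r \right)} = r^{2} + 4 = 4 + r^{2}$)
$H{\left(T \right)} = \frac{2 T}{3}$ ($H{\left(T \right)} = \frac{T + T}{3} = \frac{2 T}{3}$)
$v{\left(R,s \right)} = -5 - 2 R^{2}$ ($v{\left(R,s \right)} = \left(4 + R^{2}\right) \left(-2\right) + 3 = \left(-8 - 2 R^{2}\right) + 3 = -5 - 2 R^{2}$)
$\left(v{\left(-6,3 \right)} - 46\right) \left(25 + H{\left(-8 \right)}\right) = \left(\left(-5 - 2 \left(-6\right)^{2}\right) - 46\right) \left(25 + \frac{2}{3} \left(-8\right)\right) = \left(\left(-5 - 72\right) - 46\right) \left(25 - \frac{16}{3}\right) = \left(\left(-5 - 72\right) - 46\right) \frac{59}{3} = \left(-77 - 46\right) \frac{59}{3} = \left(-123\right) \frac{59}{3} = -2419$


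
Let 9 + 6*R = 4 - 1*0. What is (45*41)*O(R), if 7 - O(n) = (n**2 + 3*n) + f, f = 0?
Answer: 64985/4 ≈ 16246.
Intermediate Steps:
R = -5/6 (R = -3/2 + (4 - 1*0)/6 = -3/2 + (4 + 0)/6 = -3/2 + (1/6)*4 = -3/2 + 2/3 = -5/6 ≈ -0.83333)
O(n) = 7 - n**2 - 3*n (O(n) = 7 - ((n**2 + 3*n) + 0) = 7 - (n**2 + 3*n) = 7 + (-n**2 - 3*n) = 7 - n**2 - 3*n)
(45*41)*O(R) = (45*41)*(7 - (-5/6)**2 - 3*(-5/6)) = 1845*(7 - 1*25/36 + 5/2) = 1845*(7 - 25/36 + 5/2) = 1845*(317/36) = 64985/4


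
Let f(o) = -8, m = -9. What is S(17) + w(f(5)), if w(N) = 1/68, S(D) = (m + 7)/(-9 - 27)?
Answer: 43/612 ≈ 0.070261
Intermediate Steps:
S(D) = 1/18 (S(D) = (-9 + 7)/(-9 - 27) = -2/(-36) = -2*(-1/36) = 1/18)
w(N) = 1/68
S(17) + w(f(5)) = 1/18 + 1/68 = 43/612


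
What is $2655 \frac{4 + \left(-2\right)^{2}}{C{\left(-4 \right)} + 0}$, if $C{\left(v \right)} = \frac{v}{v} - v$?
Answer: $4248$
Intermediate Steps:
$C{\left(v \right)} = 1 - v$
$2655 \frac{4 + \left(-2\right)^{2}}{C{\left(-4 \right)} + 0} = 2655 \frac{4 + \left(-2\right)^{2}}{\left(1 - -4\right) + 0} = 2655 \frac{4 + 4}{\left(1 + 4\right) + 0} = 2655 \frac{8}{5 + 0} = 2655 \cdot \frac{8}{5} = 4248$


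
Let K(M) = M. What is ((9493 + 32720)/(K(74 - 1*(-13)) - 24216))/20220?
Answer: -14071/162629460 ≈ -8.6522e-5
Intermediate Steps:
((9493 + 32720)/(K(74 - 1*(-13)) - 24216))/20220 = ((9493 + 32720)/((74 - 1*(-13)) - 24216))/20220 = (42213/((74 + 13) - 24216))*(1/20220) = (42213/(87 - 24216))*(1/20220) = (42213/(-24129))*(1/20220) = (42213*(-1/24129))*(1/20220) = -14071/8043*1/20220 = -14071/162629460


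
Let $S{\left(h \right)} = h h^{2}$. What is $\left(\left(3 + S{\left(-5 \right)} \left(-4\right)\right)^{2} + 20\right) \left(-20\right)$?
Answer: $-5060580$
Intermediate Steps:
$S{\left(h \right)} = h^{3}$
$\left(\left(3 + S{\left(-5 \right)} \left(-4\right)\right)^{2} + 20\right) \left(-20\right) = \left(\left(3 + \left(-5\right)^{3} \left(-4\right)\right)^{2} + 20\right) \left(-20\right) = \left(\left(3 - -500\right)^{2} + 20\right) \left(-20\right) = \left(\left(3 + 500\right)^{2} + 20\right) \left(-20\right) = \left(503^{2} + 20\right) \left(-20\right) = \left(253009 + 20\right) \left(-20\right) = 253029 \left(-20\right) = -5060580$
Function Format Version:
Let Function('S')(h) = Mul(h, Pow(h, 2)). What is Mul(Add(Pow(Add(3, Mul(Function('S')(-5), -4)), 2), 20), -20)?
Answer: -5060580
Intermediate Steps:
Function('S')(h) = Pow(h, 3)
Mul(Add(Pow(Add(3, Mul(Function('S')(-5), -4)), 2), 20), -20) = Mul(Add(Pow(Add(3, Mul(Pow(-5, 3), -4)), 2), 20), -20) = Mul(Add(Pow(Add(3, Mul(-125, -4)), 2), 20), -20) = Mul(Add(Pow(Add(3, 500), 2), 20), -20) = Mul(Add(Pow(503, 2), 20), -20) = Mul(Add(253009, 20), -20) = Mul(253029, -20) = -5060580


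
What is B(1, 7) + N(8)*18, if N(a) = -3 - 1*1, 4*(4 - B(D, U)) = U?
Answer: -279/4 ≈ -69.750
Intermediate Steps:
B(D, U) = 4 - U/4
N(a) = -4 (N(a) = -3 - 1 = -4)
B(1, 7) + N(8)*18 = (4 - 1/4*7) - 4*18 = (4 - 7/4) - 72 = 9/4 - 72 = -279/4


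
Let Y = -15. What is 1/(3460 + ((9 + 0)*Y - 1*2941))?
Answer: 1/384 ≈ 0.0026042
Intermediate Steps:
1/(3460 + ((9 + 0)*Y - 1*2941)) = 1/(3460 + ((9 + 0)*(-15) - 1*2941)) = 1/(3460 + (9*(-15) - 2941)) = 1/(3460 + (-135 - 2941)) = 1/(3460 - 3076) = 1/384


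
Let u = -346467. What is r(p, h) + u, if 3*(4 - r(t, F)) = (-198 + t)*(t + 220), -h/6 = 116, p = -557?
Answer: -1293824/3 ≈ -4.3127e+5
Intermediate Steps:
h = -696 (h = -6*116 = -696)
r(t, F) = 4 - (-198 + t)*(220 + t)/3 (r(t, F) = 4 - (-198 + t)*(t + 220)/3 = 4 - (-198 + t)*(220 + t)/3)
r(p, h) + u = (14524 - 22/3*(-557) - 1/3*(-557)**2) - 346467 = (14524 + 12254/3 - 1/3*310249) - 346467 = (14524 + 12254/3 - 310249/3) - 346467 = -254423/3 - 346467 = -1293824/3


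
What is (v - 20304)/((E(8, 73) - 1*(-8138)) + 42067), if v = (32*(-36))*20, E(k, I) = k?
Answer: -43344/50213 ≈ -0.86320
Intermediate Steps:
v = -23040 (v = -1152*20 = -23040)
(v - 20304)/((E(8, 73) - 1*(-8138)) + 42067) = (-23040 - 20304)/((8 - 1*(-8138)) + 42067) = -43344/((8 + 8138) + 42067) = -43344/(8146 + 42067) = -43344/50213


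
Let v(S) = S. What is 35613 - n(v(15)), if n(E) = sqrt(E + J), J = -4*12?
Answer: 35613 - I*sqrt(33) ≈ 35613.0 - 5.7446*I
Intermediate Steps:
J = -48
n(E) = sqrt(-48 + E) (n(E) = sqrt(E - 48) = sqrt(-48 + E))
35613 - n(v(15)) = 35613 - sqrt(-48 + 15) = 35613 - sqrt(-33) = 35613 - I*sqrt(33)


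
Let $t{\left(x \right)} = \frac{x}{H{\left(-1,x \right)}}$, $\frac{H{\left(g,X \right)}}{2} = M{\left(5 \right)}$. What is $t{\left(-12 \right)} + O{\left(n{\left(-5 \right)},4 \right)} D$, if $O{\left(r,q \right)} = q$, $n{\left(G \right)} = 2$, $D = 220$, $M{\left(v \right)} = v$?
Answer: $\frac{4394}{5} \approx 878.8$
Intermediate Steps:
$H{\left(g,X \right)} = 10$ ($H{\left(g,X \right)} = 2 \cdot 5 = 10$)
$t{\left(x \right)} = \frac{x}{10}$
$t{\left(-12 \right)} + O{\left(n{\left(-5 \right)},4 \right)} D = \frac{1}{10} \left(-12\right) + 4 \cdot 220 = - \frac{6}{5} + 880 = \frac{4394}{5}$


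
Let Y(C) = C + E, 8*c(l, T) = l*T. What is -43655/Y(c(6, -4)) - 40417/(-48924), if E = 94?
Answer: -2132099273/4452084 ≈ -478.90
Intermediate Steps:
c(l, T) = T*l/8 (c(l, T) = (l*T)/8 = (T*l)/8 = T*l/8)
Y(C) = 94 + C (Y(C) = C + 94 = 94 + C)
-43655/Y(c(6, -4)) - 40417/(-48924) = -43655/(94 + (1/8)*(-4)*6) - 40417/(-48924) = -43655/(94 - 3) - 40417*(-1/48924) = -43655/91 + 40417/48924 = -2132099273/4452084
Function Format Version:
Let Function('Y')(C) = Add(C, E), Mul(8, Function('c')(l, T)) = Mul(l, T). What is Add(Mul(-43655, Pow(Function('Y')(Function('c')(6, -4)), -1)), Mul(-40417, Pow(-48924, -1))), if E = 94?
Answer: Rational(-2132099273, 4452084) ≈ -478.90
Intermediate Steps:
Function('c')(l, T) = Mul(Rational(1, 8), T, l) (Function('c')(l, T) = Mul(Rational(1, 8), Mul(l, T)) = Mul(Rational(1, 8), Mul(T, l)) = Mul(Rational(1, 8), T, l))
Function('Y')(C) = Add(94, C) (Function('Y')(C) = Add(C, 94) = Add(94, C))
Add(Mul(-43655, Pow(Function('Y')(Function('c')(6, -4)), -1)), Mul(-40417, Pow(-48924, -1))) = Add(Mul(-43655, Pow(Add(94, Mul(Rational(1, 8), -4, 6)), -1)), Mul(-40417, Pow(-48924, -1))) = Add(Mul(-43655, Pow(Add(94, -3), -1)), Mul(-40417, Rational(-1, 48924))) = Add(Mul(-43655, Pow(91, -1)), Rational(40417, 48924)) = Add(Mul(-43655, Rational(1, 91)), Rational(40417, 48924)) = Add(Rational(-43655, 91), Rational(40417, 48924)) = Rational(-2132099273, 4452084)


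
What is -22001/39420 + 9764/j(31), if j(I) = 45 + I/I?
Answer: 191942417/906660 ≈ 211.70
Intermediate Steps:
j(I) = 46 (j(I) = 45 + 1 = 46)
-22001/39420 + 9764/j(31) = -22001/39420 + 9764/46 = -22001*1/39420 + 9764*(1/46) = -22001/39420 + 4882/23 = 191942417/906660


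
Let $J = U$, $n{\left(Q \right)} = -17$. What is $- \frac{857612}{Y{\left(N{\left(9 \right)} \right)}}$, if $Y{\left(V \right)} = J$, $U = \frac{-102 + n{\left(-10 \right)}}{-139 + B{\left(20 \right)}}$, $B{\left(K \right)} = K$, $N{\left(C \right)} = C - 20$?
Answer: $-857612$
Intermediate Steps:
$N{\left(C \right)} = -20 + C$
$U = 1$ ($U = \frac{-102 - 17}{-139 + 20} = - \frac{119}{-119} = \left(-119\right) \left(- \frac{1}{119}\right) = 1$)
$J = 1$
$Y{\left(V \right)} = 1$
$- \frac{857612}{Y{\left(N{\left(9 \right)} \right)}} = - \frac{857612}{1} = \left(-857612\right) 1 = -857612$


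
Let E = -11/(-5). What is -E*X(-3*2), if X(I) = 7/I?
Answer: 77/30 ≈ 2.5667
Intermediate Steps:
E = 11/5 (E = -11*(-⅕) = 11/5 ≈ 2.2000)
-E*X(-3*2) = -11*7/((-3*2))/5 = -11*7/(-6)/5 = -11*7*(-⅙)/5 = -11*(-7)/(5*6) = -1*(-77/30) = 77/30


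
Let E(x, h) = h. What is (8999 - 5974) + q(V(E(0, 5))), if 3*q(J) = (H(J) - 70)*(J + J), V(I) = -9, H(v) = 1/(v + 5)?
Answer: 6893/2 ≈ 3446.5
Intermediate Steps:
H(v) = 1/(5 + v)
q(J) = 2*J*(-70 + 1/(5 + J))/3 (q(J) = ((1/(5 + J) - 70)*(J + J))/3 = ((-70 + 1/(5 + J))*(2*J))/3 = (2*J*(-70 + 1/(5 + J)))/3 = 2*J*(-70 + 1/(5 + J))/3)
(8999 - 5974) + q(V(E(0, 5))) = (8999 - 5974) - 2*(-9)*(349 + 70*(-9))/(15 + 3*(-9)) = 3025 - 2*(-9)*(349 - 630)/(15 - 27) = 3025 - 2*(-9)*(-281)/(-12) = 3025 - 2*(-9)*(-1/12)*(-281) = 3025 + 843/2 = 6893/2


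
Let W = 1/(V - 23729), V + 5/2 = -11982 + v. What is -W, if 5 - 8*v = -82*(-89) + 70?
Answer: 8/293071 ≈ 2.7297e-5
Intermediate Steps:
v = -7363/8 (v = 5/8 - (-82*(-89) + 70)/8 = 5/8 - (7298 + 70)/8 = 5/8 - ⅛*7368 = 5/8 - 921 = -7363/8 ≈ -920.38)
V = -103239/8 (V = -5/2 + (-11982 - 7363/8) = -5/2 - 103219/8 = -103239/8 ≈ -12905.)
W = -8/293071 (W = 1/(-103239/8 - 23729) = 1/(-293071/8) = -8/293071 ≈ -2.7297e-5)
-W = -1*(-8/293071) = 8/293071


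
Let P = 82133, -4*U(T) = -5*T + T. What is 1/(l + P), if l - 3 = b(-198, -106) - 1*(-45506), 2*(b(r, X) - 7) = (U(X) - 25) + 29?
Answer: 1/127598 ≈ 7.8371e-6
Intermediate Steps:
U(T) = T (U(T) = -(-5*T + T)/4 = -(-1)*T = T)
b(r, X) = 9 + X/2 (b(r, X) = 7 + ((X - 25) + 29)/2 = 7 + ((-25 + X) + 29)/2 = 7 + (4 + X)/2 = 7 + (2 + X/2) = 9 + X/2)
l = 45465 (l = 3 + ((9 + (½)*(-106)) - 1*(-45506)) = 3 + ((9 - 53) + 45506) = 3 + (-44 + 45506) = 3 + 45462 = 45465)
1/(l + P) = 1/(45465 + 82133) = 1/127598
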